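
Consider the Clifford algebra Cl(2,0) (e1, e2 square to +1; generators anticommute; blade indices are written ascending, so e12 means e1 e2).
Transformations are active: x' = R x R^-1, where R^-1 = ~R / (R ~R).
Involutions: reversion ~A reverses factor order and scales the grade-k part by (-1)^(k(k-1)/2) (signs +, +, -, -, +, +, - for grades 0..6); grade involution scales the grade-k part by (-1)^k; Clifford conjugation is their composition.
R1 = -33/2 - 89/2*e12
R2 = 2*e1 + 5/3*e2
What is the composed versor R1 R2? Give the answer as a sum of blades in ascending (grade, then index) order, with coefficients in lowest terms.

Distribute over the terms of R1 (each basis-blade product reordered to ascending indices, repeated generators contracted through their squares):
(-33/2) R2 = -33*e1 - 55/2*e2
(-89/2*e12) R2 = -445/6*e1 + 89*e2
Summing the partial products and collecting blades:
Answer: -643/6*e1 + 123/2*e2


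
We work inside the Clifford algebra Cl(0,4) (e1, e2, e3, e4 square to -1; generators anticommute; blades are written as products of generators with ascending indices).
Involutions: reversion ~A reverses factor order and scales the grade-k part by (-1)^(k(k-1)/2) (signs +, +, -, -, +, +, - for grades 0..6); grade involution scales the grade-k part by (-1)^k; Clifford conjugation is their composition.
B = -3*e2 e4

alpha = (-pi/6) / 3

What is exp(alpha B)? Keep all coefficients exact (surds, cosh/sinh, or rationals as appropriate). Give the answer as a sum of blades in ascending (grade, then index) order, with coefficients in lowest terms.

B^2 = (-3)^2*(e2 e4)^2 = 9*(-1) = -9 (a basis 2-blade squares to minus the product of its generators' squares).
B^2 = -9 — since the square is negative, the closed form is circular: l = 3, alpha*l = -pi/6, so exp(alpha B) = cos(-pi/6) + (sin(-pi/6)/3)*B = sqrt(3)/2 + (-1/6)*B.
Answer: sqrt(3)/2 + 1/2*e2 e4


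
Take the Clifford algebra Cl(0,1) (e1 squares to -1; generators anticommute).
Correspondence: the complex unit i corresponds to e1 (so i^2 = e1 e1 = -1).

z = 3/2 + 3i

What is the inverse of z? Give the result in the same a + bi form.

In blades: z = 3/2 + 3*e1.
With qbar = 3/2 - 3*e1 (scalar fixed, mapped units negated), z qbar = 45/4 (the sum of squared coefficients), so z^-1 = qbar / (45/4) = 2/15 - 4/15*e1; translating back:
Answer: 2/15 - 4/15*i


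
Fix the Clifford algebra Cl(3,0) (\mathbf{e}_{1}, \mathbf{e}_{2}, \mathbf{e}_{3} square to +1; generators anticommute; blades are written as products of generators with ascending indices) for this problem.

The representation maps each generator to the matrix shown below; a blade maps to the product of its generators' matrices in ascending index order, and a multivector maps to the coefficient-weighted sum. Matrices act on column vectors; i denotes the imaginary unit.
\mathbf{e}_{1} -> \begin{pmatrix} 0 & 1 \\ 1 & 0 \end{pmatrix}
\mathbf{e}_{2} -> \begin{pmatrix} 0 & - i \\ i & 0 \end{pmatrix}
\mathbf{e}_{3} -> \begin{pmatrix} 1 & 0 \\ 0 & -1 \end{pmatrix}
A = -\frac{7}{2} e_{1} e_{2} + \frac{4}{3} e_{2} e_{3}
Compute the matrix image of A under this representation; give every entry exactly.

Bivector images (products of the table entries): rho(e_{1} e_{2}) = rho(\mathbf{e}_{1})rho(\mathbf{e}_{2}) = \begin{pmatrix} i & 0 \\ 0 & - i \end{pmatrix}; rho(e_{2} e_{3}) = rho(\mathbf{e}_{2})rho(\mathbf{e}_{3}) = \begin{pmatrix} 0 & i \\ i & 0 \end{pmatrix}.
M = (-\frac{7}{2})*rho(e_{1} e_{2}) + (\frac{4}{3})*rho(e_{2} e_{3}), summed entrywise:
Answer: \begin{pmatrix} - \frac{7 i}{2} & \frac{4 i}{3} \\ \frac{4 i}{3} & \frac{7 i}{2} \end{pmatrix}


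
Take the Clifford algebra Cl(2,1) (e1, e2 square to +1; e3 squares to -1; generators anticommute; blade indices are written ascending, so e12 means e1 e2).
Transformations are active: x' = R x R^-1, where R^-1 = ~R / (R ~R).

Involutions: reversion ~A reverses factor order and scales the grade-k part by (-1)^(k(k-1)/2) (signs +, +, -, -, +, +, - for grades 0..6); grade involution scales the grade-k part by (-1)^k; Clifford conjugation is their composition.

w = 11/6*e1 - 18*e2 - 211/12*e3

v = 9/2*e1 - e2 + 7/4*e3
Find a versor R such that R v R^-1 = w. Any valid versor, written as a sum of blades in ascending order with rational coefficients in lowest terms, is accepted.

Since q(v) = q(w) = 291/16, the sum R = v + w = 19/3*e1 - 19*e2 - 95/6*e3 does the job whenever invertible.
Answer: 19/3*e1 - 19*e2 - 95/6*e3


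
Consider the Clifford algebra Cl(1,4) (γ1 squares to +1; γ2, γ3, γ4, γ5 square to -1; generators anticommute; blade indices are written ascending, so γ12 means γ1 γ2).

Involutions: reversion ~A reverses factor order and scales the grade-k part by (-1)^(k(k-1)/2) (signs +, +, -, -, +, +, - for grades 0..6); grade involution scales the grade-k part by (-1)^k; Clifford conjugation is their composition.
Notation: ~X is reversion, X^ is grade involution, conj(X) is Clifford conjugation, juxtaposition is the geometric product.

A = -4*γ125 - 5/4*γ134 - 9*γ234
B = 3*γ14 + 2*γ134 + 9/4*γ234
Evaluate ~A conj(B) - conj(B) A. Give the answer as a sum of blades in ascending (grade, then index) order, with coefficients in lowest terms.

first term: 71/4 + 15/4*γ3 + 243/16*γ12 - 27*γ123 + 12*γ245 + 9*γ1345 + 8*γ2345
second term: -71/4 - 15/4*γ3 + 243/16*γ12 - 27*γ123 + 12*γ245 - 9*γ1345 - 8*γ2345
Answer: 71/2 + 15/2*γ3 + 18*γ1345 + 16*γ2345


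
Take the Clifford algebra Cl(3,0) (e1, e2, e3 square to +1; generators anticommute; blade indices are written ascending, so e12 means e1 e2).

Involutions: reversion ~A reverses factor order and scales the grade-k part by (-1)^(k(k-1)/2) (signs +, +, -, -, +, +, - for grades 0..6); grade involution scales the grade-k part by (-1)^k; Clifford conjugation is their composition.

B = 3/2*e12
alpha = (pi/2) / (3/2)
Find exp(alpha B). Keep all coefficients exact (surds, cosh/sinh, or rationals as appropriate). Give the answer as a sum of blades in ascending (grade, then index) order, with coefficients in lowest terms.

B^2 = (3/2)^2*(e12)^2 = 9/4*(-1) = -9/4 (a basis 2-blade squares to minus the product of its generators' squares).
B^2 = -9/4 — B^2 < 0, so the exponential closes trigonometrically: l = 3/2, alpha*l = pi/2, so exp(alpha B) = cos(pi/2) + (sin(pi/2)/(3/2))*B = 0 + (2/3)*B.
Answer: e12


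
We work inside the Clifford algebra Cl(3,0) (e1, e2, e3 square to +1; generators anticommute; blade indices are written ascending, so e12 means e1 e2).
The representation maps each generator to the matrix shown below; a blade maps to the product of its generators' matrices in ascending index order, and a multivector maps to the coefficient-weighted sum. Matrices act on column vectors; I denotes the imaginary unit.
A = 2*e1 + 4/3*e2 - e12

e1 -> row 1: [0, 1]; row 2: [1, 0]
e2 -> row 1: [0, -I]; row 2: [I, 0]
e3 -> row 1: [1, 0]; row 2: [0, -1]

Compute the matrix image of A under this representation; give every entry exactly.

Bivector images (products of the table entries): rho(e12) = rho(e1)rho(e2) = row 1: [I, 0]; row 2: [0, -I].
M = (2)*rho(e1) + (4/3)*rho(e2) + (-1)*rho(e12), summed entrywise:
Answer: row 1: [-I, 2 - 4*I/3]; row 2: [2 + 4*I/3, I]


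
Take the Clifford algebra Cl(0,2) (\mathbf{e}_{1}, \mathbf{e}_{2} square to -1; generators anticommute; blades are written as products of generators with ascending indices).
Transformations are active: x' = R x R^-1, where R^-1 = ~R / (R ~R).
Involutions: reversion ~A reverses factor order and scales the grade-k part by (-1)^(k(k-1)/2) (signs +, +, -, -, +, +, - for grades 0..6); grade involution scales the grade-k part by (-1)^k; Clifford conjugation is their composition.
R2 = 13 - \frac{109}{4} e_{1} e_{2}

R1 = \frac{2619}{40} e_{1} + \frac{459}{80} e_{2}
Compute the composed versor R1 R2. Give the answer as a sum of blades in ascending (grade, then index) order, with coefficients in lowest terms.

Distribute over the terms of R1 (each basis-blade product reordered to ascending indices, repeated generators contracted through their squares):
(\frac{2619}{40} e_{1}) R2 = \frac{34047}{40} e_{1} + \frac{285471}{160} e_{2}
(\frac{459}{80} e_{2}) R2 = -\frac{50031}{320} e_{1} + \frac{5967}{80} e_{2}
Summing the partial products and collecting blades:
Answer: \frac{44469}{64} e_{1} + \frac{59481}{32} e_{2}


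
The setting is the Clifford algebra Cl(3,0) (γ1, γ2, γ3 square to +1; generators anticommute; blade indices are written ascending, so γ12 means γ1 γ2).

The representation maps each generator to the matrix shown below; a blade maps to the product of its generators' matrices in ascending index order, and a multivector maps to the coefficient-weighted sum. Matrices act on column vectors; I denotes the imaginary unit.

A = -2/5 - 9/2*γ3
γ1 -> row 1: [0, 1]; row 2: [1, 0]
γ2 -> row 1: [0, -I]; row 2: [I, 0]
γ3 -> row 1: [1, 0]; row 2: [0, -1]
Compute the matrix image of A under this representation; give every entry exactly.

M = (-2/5)*1 + (-9/2)*rho(γ3), summed entrywise (1 is the identity matrix):
Answer: row 1: [-49/10, 0]; row 2: [0, 41/10]


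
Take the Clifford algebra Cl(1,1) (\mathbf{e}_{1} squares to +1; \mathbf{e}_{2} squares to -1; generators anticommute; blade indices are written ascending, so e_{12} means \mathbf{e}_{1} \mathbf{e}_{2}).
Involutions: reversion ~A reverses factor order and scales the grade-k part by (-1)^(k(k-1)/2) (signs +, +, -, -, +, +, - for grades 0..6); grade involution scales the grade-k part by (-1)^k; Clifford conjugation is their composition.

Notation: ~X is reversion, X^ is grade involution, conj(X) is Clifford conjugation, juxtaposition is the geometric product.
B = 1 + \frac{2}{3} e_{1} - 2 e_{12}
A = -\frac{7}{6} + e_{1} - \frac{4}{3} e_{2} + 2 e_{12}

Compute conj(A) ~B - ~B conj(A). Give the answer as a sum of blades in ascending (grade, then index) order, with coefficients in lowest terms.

first term: -\frac{35}{6} + \frac{8}{9} e_{1} + \frac{2}{3} e_{2} - \frac{47}{9} e_{12}
second term: -\frac{35}{6} - \frac{40}{9} e_{1} + 2 e_{2} - \frac{31}{9} e_{12}
Answer: \frac{16}{3} e_{1} - \frac{4}{3} e_{2} - \frac{16}{9} e_{12}


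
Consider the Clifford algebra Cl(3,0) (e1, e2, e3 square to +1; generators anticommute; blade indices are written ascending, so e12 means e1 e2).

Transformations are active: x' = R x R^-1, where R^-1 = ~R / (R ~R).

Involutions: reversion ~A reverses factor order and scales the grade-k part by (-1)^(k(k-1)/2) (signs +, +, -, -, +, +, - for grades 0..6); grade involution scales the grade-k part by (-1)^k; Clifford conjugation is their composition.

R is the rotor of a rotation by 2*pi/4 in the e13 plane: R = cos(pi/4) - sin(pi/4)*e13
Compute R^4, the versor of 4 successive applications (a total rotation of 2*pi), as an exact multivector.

The rotor phase is half the rotation angle and phases add under composition, so 4 steps in the e13 plane accumulate phase 4*(pi/4) = pi: R^4 = cos(pi) - sin(pi)*e13.
cos(pi) = -1 and sin(pi) = 0, so R^4 = -1. The total rotation 2*pi is 1 full turn, so every vector returns to itself, yet the rotor is -1, on the OTHER sheet of the double cover (an odd number of 2*pi turns).
Answer: -1


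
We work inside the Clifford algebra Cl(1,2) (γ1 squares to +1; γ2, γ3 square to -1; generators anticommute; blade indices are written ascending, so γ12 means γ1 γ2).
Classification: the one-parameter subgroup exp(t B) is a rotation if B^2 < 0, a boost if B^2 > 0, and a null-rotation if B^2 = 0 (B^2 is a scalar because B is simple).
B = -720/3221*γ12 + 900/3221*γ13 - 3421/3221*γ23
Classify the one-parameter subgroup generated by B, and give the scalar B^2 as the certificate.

B^2 term by term: the squares give (-720/3221)^2*(γ12)^2 + (900/3221)^2*(γ13)^2 + (-3421/3221)^2*(γ23)^2 = 518400/10374841*(+1) + 810000/10374841*(+1) + 11703241/10374841*(-1) = -1 (each basis 2-blade squares to minus the product of its generators' squares); cross terms between blades sharing an index anticommute and cancel. So B^2 = -1.
Answer: rotation, certificate B^2 = -1. One invariant decides it: the square -1 survives every conjugation, and its sign is exactly the classification.


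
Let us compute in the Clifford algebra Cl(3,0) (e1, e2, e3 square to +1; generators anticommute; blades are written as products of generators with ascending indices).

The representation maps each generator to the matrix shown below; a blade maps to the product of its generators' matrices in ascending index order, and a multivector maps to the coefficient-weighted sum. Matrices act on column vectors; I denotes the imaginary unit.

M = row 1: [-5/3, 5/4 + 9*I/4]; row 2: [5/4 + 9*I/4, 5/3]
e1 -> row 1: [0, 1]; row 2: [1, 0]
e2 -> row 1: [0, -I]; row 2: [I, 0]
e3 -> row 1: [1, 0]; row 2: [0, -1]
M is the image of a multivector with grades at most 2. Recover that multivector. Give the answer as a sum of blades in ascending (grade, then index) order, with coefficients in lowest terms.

Method: 1, rho(e1), rho(e2), rho(e3) form a trace-orthogonal basis of the 2x2 complex matrices (tr(X Y) = 2 if X = Y, else 0), so M = m0*1 + m1*rho(e1) + m2*rho(e2) + m3*rho(e3) with m0 = tr(M)/2 = 0, m1 = tr(M rho(e1))/2 = 5/4 + 9*I/4, m2 = tr(M rho(e2))/2 = 0, m3 = tr(M rho(e3))/2 = -5/3.
Multiplying table entries, the bivector images are rho(e1 e2) = I*rho(e3), rho(e1 e3) = -I*rho(e2), rho(e2 e3) = I*rho(e1); with real blade coefficients the real parts of m0..m3 are the coefficients of 1, e1, e2, e3 and the imaginary parts give the bivectors (e2 e3: Im m1, e1 e3: -Im m2, e1 e2: Im m3).
Answer: 5/4*e1 - 5/3*e3 + 9/4*e2 e3


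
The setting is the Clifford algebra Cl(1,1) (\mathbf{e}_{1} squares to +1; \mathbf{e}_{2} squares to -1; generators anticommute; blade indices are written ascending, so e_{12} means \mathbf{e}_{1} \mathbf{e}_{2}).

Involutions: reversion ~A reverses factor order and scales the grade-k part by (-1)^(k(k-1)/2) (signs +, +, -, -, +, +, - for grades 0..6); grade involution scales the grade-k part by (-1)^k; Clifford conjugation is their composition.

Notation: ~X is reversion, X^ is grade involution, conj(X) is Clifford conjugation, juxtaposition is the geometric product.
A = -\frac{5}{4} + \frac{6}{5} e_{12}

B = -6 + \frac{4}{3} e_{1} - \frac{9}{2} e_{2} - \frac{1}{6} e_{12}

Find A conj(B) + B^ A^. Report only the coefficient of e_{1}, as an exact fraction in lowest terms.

first term: \frac{77}{10} - \frac{56}{15} e_{1} - \frac{161}{40} e_{2} - \frac{889}{120} e_{12}
second term: \frac{73}{10} + \frac{106}{15} e_{1} - \frac{289}{40} e_{2} - \frac{839}{120} e_{12}
Answer: \frac{10}{3}


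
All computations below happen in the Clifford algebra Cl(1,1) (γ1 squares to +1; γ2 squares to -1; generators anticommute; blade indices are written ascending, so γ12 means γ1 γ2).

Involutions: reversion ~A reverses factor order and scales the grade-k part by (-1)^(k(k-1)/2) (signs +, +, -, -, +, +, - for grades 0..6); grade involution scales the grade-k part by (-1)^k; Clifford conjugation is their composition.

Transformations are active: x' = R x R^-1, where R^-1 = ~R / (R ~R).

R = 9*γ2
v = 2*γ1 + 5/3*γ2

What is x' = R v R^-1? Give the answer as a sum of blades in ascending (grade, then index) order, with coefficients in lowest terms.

~R = 9*γ2, and R ~R = -81, so R^-1 = ~R / (-81).
R v = -15 - 18*γ12
Answer: -2*γ1 + 5/3*γ2


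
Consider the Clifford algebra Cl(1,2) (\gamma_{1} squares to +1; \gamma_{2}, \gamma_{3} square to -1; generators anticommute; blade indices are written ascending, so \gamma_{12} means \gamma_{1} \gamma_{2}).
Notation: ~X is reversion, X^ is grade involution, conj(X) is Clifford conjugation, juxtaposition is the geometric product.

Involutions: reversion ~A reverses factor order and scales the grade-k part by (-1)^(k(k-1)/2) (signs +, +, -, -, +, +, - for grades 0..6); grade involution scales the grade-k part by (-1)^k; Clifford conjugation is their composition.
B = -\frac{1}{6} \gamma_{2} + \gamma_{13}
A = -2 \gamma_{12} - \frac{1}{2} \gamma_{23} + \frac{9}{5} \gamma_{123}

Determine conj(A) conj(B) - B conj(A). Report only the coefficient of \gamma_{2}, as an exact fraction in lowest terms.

first term: -\frac{1}{3} \gamma_{1} + \frac{9}{5} \gamma_{2} + \frac{1}{12} \gamma_{3} + \frac{1}{2} \gamma_{12} + \frac{3}{10} \gamma_{13} + 2 \gamma_{23}
second term: -\frac{1}{3} \gamma_{1} - \frac{9}{5} \gamma_{2} + \frac{1}{12} \gamma_{3} + \frac{1}{2} \gamma_{12} - \frac{3}{10} \gamma_{13} + 2 \gamma_{23}
Answer: \frac{18}{5}


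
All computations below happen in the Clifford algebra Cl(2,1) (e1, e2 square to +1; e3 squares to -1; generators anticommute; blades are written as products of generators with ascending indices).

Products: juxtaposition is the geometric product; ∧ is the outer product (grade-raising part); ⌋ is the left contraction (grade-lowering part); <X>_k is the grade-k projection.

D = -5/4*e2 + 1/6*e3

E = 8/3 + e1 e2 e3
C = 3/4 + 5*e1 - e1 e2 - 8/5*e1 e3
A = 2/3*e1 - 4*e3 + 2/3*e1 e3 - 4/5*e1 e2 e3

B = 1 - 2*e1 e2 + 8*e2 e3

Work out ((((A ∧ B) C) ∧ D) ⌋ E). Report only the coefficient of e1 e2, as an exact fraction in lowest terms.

step 1: 2/3*e1 - 4*e3 + 2/3*e1 e3 + 188/15*e1 e2 e3
step 2: 34/15 + 69/10*e1 + 1454/75*e2 + 77/15*e3 + 41/2*e1 e3 + 62*e2 e3 + 67/5*e1 e2 e3
step 3: -17/6*e2 + 17/45*e3 - 69/8*e1 e2 + 23/20*e1 e3 + 8683/900*e2 e3 + 205/8*e1 e2 e3
step 4: 205/8 + 8683/900*e1 - 23/20*e2 + 69/8*e3 - 17/45*e1 e2 + 17/6*e1 e3
Answer: -17/45


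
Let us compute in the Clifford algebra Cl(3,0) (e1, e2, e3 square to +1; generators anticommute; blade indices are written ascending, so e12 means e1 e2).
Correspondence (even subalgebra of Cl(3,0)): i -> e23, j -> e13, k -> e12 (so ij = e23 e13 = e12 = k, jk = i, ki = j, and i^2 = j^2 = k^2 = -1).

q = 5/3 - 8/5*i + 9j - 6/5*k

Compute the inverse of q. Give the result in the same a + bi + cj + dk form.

In blades: q = 5/3 - 6/5*e12 + 9*e13 - 8/5*e23.
With qbar = 5/3 + 6/5*e12 - 9*e13 + 8/5*e23 (scalar fixed, mapped units negated), q qbar = 790/9 (the sum of squared coefficients), so q^-1 = qbar / (790/9) = 3/158 + 27/1975*e12 - 81/790*e13 + 36/1975*e23; translating back:
Answer: 3/158 + 36/1975*i - 81/790*j + 27/1975*k


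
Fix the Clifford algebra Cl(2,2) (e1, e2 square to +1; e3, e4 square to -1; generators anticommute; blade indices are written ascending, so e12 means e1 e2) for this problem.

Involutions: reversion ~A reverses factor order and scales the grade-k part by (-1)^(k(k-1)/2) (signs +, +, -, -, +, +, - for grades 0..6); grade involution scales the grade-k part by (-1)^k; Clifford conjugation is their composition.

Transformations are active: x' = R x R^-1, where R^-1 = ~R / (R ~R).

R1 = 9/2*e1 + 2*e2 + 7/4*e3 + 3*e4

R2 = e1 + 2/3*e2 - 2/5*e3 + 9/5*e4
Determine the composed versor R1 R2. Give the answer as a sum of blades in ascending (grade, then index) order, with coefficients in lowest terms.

Distribute over the terms of R1 (each basis-blade product reordered to ascending indices, repeated generators contracted through their squares):
(9/2*e1) R2 = 9/2 + 3*e12 - 9/5*e13 + 81/10*e14
(2*e2) R2 = 4/3 - 2*e12 - 4/5*e23 + 18/5*e24
(7/4*e3) R2 = 7/10 - 7/4*e13 - 7/6*e23 + 63/20*e34
(3*e4) R2 = -27/5 - 3*e14 - 2*e24 + 6/5*e34
Summing the partial products and collecting blades:
Answer: 17/15 + e12 - 71/20*e13 + 51/10*e14 - 59/30*e23 + 8/5*e24 + 87/20*e34


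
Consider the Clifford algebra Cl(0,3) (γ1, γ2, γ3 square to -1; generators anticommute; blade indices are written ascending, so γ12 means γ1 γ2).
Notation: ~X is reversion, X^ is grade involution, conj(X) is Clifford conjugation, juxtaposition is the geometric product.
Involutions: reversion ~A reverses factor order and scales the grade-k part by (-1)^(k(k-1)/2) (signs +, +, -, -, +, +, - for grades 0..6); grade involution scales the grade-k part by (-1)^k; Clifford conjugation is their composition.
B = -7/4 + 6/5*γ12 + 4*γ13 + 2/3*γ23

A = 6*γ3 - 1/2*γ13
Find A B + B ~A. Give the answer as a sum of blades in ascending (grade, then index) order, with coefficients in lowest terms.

first term: 2 + 24*γ1 + 4*γ2 - 21/2*γ3 - 1/3*γ12 + 7/8*γ13 + 3/5*γ23 + 36/5*γ123
second term: -2 - 24*γ1 - 4*γ2 - 21/2*γ3 - 1/3*γ12 - 7/8*γ13 + 3/5*γ23 + 36/5*γ123
Answer: -21*γ3 - 2/3*γ12 + 6/5*γ23 + 72/5*γ123


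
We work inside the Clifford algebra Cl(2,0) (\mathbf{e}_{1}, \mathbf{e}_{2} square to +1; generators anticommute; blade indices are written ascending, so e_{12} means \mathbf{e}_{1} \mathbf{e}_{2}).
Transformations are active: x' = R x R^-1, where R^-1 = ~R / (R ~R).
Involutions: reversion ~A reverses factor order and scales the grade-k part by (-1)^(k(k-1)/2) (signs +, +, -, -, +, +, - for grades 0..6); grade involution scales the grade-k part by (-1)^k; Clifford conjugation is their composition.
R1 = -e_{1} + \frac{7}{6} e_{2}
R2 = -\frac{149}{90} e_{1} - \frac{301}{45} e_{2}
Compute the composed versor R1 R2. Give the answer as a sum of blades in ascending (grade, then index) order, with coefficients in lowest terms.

Distribute over the terms of R1 (each basis-blade product reordered to ascending indices, repeated generators contracted through their squares):
(-e_{1}) R2 = \frac{149}{90} + \frac{301}{45} e_{12}
(\frac{7}{6} e_{2}) R2 = -\frac{2107}{270} + \frac{1043}{540} e_{12}
Summing the partial products and collecting blades:
Answer: -\frac{166}{27} + \frac{931}{108} e_{12}


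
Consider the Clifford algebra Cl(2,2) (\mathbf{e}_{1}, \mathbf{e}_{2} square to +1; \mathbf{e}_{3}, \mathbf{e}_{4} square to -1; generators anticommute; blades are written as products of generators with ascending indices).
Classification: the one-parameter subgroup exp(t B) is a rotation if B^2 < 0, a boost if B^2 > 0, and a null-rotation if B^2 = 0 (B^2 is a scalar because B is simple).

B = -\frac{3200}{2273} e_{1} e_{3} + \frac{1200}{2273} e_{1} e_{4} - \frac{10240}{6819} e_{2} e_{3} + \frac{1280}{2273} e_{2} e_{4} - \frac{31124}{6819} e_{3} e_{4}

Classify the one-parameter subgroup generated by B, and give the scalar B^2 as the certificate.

B^2 term by term: the squares give (-\frac{3200}{2273})^2*(e_{1} e_{3})^2 + (\frac{1200}{2273})^2*(e_{1} e_{4})^2 + (-\frac{10240}{6819})^2*(e_{2} e_{3})^2 + (\frac{1280}{2273})^2*(e_{2} e_{4})^2 + (-\frac{31124}{6819})^2*(e_{3} e_{4})^2 = \frac{10240000}{5166529}*(+1) + \frac{1440000}{5166529}*(+1) + \frac{104857600}{46498761}*(+1) + \frac{1638400}{5166529}*(+1) + \frac{968703376}{46498761}*(-1) = -16 (each basis 2-blade squares to minus the product of its generators' squares); cross terms between blades sharing an index anticommute and cancel; the commuting (index-disjoint) pairs give grade-4 terms 2*c*c'*(blade product), which cancel blade by blade — e_{1} e_{2} e_{3} e_{4}: \frac{8192000}{5166529} - \frac{8192000}{5166529} = 0 — confirming B is simple. So B^2 = -16.
Answer: rotation, certificate B^2 = -16. Certificate logic: -16 is a conjugation-invariant scalar, so its sign fixes rotation versus boost versus null-rotation outright.


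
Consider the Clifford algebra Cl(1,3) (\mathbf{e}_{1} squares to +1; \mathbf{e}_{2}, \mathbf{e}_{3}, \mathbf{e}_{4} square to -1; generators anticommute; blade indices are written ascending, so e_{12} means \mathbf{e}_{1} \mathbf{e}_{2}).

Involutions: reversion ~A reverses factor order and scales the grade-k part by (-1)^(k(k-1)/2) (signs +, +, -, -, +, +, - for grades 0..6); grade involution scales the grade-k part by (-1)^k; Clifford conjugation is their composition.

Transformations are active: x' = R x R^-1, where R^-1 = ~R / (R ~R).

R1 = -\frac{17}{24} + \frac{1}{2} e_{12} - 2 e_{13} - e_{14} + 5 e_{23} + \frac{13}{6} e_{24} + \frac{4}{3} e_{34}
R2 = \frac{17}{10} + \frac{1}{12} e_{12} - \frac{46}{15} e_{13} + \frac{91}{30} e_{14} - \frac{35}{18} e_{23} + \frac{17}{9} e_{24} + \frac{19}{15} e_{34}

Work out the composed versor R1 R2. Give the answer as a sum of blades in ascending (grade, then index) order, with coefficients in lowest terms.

Distribute over the grade parts of R1 (each basis-blade product reordered to ascending indices, repeated generators contracted through their squares):
<R1>_0 (= -\frac{17}{24}) R2 = -\frac{289}{240} - \frac{17}{288} e_{12} + \frac{391}{180} e_{13} - \frac{1547}{720} e_{14} + \frac{595}{432} e_{23} - \frac{289}{216} e_{24} - \frac{323}{360} e_{34}
<R1>_2 (= \frac{1}{2} e_{12} - 2 e_{13} - e_{14} + 5 e_{23} + \frac{13}{6} e_{24} + \frac{4}{3} e_{34}) R2 = \frac{7649}{1080} + \frac{209}{18} e_{12} - \frac{659}{90} e_{13} - \frac{1447}{360} e_{14} + \frac{545}{54} e_{23} - \frac{739}{108} e_{24} + \frac{13531}{540} e_{34} + \frac{509}{18} e_{1234}
Summing the partial products and collecting blades:
Answer: \frac{12697}{2160} + \frac{1109}{96} e_{12} - \frac{103}{20} e_{13} - \frac{4441}{720} e_{14} + \frac{4955}{432} e_{23} - \frac{589}{72} e_{24} + \frac{26093}{1080} e_{34} + \frac{509}{18} e_{1234}


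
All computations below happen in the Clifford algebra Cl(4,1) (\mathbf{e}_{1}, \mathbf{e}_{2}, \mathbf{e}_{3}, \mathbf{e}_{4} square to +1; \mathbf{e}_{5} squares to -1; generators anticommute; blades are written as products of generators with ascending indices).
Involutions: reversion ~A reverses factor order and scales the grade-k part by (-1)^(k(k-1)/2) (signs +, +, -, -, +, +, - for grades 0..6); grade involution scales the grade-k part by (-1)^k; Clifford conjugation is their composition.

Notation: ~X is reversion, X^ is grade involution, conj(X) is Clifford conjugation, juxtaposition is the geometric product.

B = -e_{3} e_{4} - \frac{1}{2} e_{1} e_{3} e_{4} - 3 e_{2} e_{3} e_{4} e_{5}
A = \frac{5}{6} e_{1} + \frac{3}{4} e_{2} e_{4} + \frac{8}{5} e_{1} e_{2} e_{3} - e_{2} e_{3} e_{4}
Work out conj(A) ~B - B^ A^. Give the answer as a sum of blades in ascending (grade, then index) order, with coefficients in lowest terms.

first term: e_{2} - 3 e_{5} - \frac{1}{2} e_{1} e_{2} + \frac{3}{4} e_{2} e_{3} + \frac{4}{5} e_{2} e_{4} - \frac{5}{12} e_{3} e_{4} + \frac{9}{4} e_{3} e_{5} + \frac{3}{8} e_{1} e_{2} e_{3} + \frac{8}{5} e_{1} e_{2} e_{4} - \frac{5}{6} e_{1} e_{3} e_{4} + \frac{24}{5} e_{1} e_{4} e_{5} + \frac{5}{2} e_{1} e_{2} e_{3} e_{4} e_{5}
second term: e_{2} - 3 e_{5} - \frac{1}{2} e_{1} e_{2} - \frac{3}{4} e_{2} e_{3} + \frac{4}{5} e_{2} e_{4} - \frac{5}{12} e_{3} e_{4} - \frac{9}{4} e_{3} e_{5} + \frac{3}{8} e_{1} e_{2} e_{3} - \frac{8}{5} e_{1} e_{2} e_{4} + \frac{5}{6} e_{1} e_{3} e_{4} - \frac{24}{5} e_{1} e_{4} e_{5} + \frac{5}{2} e_{1} e_{2} e_{3} e_{4} e_{5}
Answer: \frac{3}{2} e_{2} e_{3} + \frac{9}{2} e_{3} e_{5} + \frac{16}{5} e_{1} e_{2} e_{4} - \frac{5}{3} e_{1} e_{3} e_{4} + \frac{48}{5} e_{1} e_{4} e_{5}


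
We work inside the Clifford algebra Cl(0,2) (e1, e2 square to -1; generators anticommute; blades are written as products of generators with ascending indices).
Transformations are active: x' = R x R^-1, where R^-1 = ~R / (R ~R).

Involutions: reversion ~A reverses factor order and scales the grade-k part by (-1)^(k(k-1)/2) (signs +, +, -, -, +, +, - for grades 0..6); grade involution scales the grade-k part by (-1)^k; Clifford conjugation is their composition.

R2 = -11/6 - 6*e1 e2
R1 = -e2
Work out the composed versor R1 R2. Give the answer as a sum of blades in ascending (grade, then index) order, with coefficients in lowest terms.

Distribute over the terms of R1 (each basis-blade product reordered to ascending indices, repeated generators contracted through their squares):
(-e2) R2 = 6*e1 + 11/6*e2
Answer: 6*e1 + 11/6*e2


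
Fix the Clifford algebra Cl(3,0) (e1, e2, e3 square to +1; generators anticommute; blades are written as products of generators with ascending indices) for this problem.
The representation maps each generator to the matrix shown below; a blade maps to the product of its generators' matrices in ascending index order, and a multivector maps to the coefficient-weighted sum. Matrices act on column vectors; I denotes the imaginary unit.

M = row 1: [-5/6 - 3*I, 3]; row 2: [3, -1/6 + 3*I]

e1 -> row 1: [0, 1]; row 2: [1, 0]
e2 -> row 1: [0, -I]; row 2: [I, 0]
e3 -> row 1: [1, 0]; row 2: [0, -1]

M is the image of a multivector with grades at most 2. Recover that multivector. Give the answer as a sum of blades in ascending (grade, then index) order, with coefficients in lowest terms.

Method: 1, rho(e1), rho(e2), rho(e3) form a trace-orthogonal basis of the 2x2 complex matrices (tr(X Y) = 2 if X = Y, else 0), so M = m0*1 + m1*rho(e1) + m2*rho(e2) + m3*rho(e3) with m0 = tr(M)/2 = -1/2, m1 = tr(M rho(e1))/2 = 3, m2 = tr(M rho(e2))/2 = 0, m3 = tr(M rho(e3))/2 = -1/3 - 3*I.
Multiplying table entries, the bivector images are rho(e1 e2) = I*rho(e3), rho(e1 e3) = -I*rho(e2), rho(e2 e3) = I*rho(e1); with real blade coefficients the real parts of m0..m3 are the coefficients of 1, e1, e2, e3 and the imaginary parts give the bivectors (e2 e3: Im m1, e1 e3: -Im m2, e1 e2: Im m3).
Answer: -1/2 + 3*e1 - 1/3*e3 - 3*e1 e2


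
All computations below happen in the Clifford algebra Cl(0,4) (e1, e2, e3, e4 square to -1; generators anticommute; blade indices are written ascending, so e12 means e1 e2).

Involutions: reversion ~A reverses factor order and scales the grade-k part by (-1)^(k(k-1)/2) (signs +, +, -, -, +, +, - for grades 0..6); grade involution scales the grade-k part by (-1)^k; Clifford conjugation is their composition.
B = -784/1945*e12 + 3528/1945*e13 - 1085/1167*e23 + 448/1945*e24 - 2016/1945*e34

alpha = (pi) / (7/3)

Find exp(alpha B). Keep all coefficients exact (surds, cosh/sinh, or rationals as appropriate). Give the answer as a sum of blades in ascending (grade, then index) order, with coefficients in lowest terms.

B^2 term by term: the squares give (-784/1945)^2*(e12)^2 + (3528/1945)^2*(e13)^2 + (-1085/1167)^2*(e23)^2 + (448/1945)^2*(e24)^2 + (-2016/1945)^2*(e34)^2 = 614656/3783025*(-1) + 12446784/3783025*(-1) + 1177225/1361889*(-1) + 200704/3783025*(-1) + 4064256/3783025*(-1) = -49/9 (each basis 2-blade squares to minus the product of its generators' squares); cross terms between blades sharing an index anticommute and cancel; the commuting (index-disjoint) pairs give grade-4 terms 2*c*c'*(blade product), which cancel blade by blade — e1234: 3161088/3783025 - 3161088/3783025 = 0 — confirming B is simple. So B^2 = -49/9.
B^2 = -49/9 — since the square is negative, the closed form is circular: l = 7/3, alpha*l = pi, so exp(alpha B) = cos(pi) + (sin(pi)/(7/3))*B = -1 + (0)*B.
Answer: -1


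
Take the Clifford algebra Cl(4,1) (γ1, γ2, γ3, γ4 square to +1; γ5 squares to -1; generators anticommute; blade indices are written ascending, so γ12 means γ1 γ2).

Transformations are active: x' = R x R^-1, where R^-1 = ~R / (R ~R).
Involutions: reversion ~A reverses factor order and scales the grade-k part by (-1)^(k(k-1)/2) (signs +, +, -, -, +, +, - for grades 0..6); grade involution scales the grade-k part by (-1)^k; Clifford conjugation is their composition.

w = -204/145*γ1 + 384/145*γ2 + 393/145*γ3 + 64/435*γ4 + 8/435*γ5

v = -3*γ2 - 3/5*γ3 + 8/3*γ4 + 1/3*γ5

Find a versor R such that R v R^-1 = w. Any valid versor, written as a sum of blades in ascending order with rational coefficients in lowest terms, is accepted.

A norm check does it: q(v) = q(w) = 409/25, hence R = v + w = -204/145*γ1 - 51/145*γ2 + 306/145*γ3 + 408/145*γ4 + 51/145*γ5 realises the map — parallel part kept, (v - w)/2 negated, v carried to w.
Answer: -204/145*γ1 - 51/145*γ2 + 306/145*γ3 + 408/145*γ4 + 51/145*γ5


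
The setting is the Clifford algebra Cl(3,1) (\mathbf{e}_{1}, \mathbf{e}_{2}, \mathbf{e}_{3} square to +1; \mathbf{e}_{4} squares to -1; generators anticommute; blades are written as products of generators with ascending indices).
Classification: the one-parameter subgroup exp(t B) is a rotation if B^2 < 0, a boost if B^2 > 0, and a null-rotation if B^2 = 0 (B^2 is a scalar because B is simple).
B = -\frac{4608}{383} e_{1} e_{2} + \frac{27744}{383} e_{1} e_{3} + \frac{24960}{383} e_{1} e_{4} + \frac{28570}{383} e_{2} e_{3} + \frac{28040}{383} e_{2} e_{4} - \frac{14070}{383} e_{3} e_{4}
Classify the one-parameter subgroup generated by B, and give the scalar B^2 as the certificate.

B^2 term by term: the squares give (-\frac{4608}{383})^2*(e_{1} e_{2})^2 + (\frac{27744}{383})^2*(e_{1} e_{3})^2 + (\frac{24960}{383})^2*(e_{1} e_{4})^2 + (\frac{28570}{383})^2*(e_{2} e_{3})^2 + (\frac{28040}{383})^2*(e_{2} e_{4})^2 + (-\frac{14070}{383})^2*(e_{3} e_{4})^2 = \frac{21233664}{146689}*(-1) + \frac{769729536}{146689}*(-1) + \frac{623001600}{146689}*(+1) + \frac{816244900}{146689}*(-1) + \frac{786241600}{146689}*(+1) + \frac{197964900}{146689}*(+1) = 0 (each basis 2-blade squares to minus the product of its generators' squares); cross terms between blades sharing an index anticommute and cancel; the commuting (index-disjoint) pairs give grade-4 terms 2*c*c'*(blade product), which cancel blade by blade — e_{1} e_{2} e_{3} e_{4}: \frac{129669120}{146689} - \frac{1555883520}{146689} + \frac{1426214400}{146689} = 0 — confirming B is simple. So B^2 = 0.
Answer: null-rotation, certificate B^2 = 0. The invariant at work: B^2 = 0 is unchanged by conjugation, hence its sign classifies the subgroup whatever basis B is written in.


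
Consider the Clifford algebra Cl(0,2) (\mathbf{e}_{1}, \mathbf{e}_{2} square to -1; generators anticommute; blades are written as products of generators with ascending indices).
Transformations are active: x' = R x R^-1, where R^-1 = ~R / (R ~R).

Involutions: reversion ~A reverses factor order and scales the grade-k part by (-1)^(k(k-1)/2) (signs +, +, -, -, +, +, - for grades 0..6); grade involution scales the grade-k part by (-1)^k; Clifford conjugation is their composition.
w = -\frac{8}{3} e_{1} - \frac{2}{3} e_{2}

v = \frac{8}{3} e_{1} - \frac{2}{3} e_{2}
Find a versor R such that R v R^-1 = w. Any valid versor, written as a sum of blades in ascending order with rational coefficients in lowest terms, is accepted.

Sketch: the shared square -\frac{68}{9} makes R = v + w = -\frac{4}{3} e_{2} the natural versor; its sandwich fixes that direction, negates (v - w)/2, and sends v to w.
Answer: -\frac{4}{3} e_{2}


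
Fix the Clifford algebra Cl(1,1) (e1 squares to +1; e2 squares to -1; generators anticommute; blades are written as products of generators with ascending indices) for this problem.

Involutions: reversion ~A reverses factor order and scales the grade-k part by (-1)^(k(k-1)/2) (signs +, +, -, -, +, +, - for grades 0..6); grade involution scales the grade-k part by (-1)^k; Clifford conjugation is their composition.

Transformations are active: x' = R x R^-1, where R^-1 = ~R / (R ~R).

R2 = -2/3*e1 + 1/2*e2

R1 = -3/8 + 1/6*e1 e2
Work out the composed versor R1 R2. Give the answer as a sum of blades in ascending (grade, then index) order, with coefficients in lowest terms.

Distribute over the terms of R1 (each basis-blade product reordered to ascending indices, repeated generators contracted through their squares):
(-3/8) R2 = 1/4*e1 - 3/16*e2
(1/6*e1 e2) R2 = -1/12*e1 + 1/9*e2
Summing the partial products and collecting blades:
Answer: 1/6*e1 - 11/144*e2


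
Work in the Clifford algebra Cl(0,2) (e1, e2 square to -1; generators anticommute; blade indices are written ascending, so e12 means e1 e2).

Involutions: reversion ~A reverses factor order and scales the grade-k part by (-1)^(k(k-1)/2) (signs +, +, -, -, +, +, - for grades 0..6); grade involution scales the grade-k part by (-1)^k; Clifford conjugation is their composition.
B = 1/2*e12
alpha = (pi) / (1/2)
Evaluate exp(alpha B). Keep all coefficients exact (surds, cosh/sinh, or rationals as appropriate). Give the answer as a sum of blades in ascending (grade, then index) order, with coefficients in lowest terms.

B^2 = (1/2)^2*(e12)^2 = 1/4*(-1) = -1/4 (a basis 2-blade squares to minus the product of its generators' squares).
B^2 = -1/4 — a negative square means the series sums to a rotation: l = 1/2, alpha*l = pi, so exp(alpha B) = cos(pi) + (sin(pi)/(1/2))*B = -1 + (0)*B.
Answer: -1


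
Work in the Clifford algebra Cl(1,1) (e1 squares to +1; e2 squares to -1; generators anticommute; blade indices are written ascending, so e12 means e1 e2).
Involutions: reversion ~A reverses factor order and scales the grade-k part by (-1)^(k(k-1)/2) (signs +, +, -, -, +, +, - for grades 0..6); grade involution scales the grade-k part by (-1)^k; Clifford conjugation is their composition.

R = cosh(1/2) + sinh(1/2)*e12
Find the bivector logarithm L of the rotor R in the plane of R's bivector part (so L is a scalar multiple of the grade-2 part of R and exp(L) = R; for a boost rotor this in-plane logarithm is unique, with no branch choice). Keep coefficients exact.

The scalar part of R is cosh(1/2), which determines |rapidity| via cosh; the sign lives in the bivector part, and pairing them (bivector part over sinh of the rapidity = the plane) gives the unique in-plane L = rapidity * plane.
Concretely: cosh(rapidity) = cosh(1/2) gives rapidity = ±1/2, and since rapidity/sinh(rapidity) is even the sign is immaterial: L = (rapidity/sinh(rapidity)) * <R>_2 = (1/(2*sinh(1/2))) * <R>_2.
Answer: 1/2*e12


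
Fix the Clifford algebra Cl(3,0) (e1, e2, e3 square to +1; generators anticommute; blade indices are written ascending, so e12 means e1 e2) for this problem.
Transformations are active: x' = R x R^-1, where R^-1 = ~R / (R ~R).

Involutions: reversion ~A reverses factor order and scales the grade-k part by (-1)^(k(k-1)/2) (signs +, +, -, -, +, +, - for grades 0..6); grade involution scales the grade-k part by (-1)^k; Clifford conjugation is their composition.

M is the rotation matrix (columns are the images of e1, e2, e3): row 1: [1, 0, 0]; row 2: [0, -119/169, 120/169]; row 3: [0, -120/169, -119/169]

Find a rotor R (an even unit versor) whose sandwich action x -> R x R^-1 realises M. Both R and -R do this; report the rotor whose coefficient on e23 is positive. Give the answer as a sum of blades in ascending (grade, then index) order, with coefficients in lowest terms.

Method: write R = a + b12*e12 + b13*e13 + b23*e23 with a^2 + b12^2 + b13^2 + b23^2 = 1 (so R^-1 = ~R). Expanding the columns R e_j ~R gives tr M = 4a^2 - 1 and, from the antisymmetric part, M21 - M12 = -4a*b12, M13 - M31 = 4a*b13, M32 - M23 = -4a*b23.
Here tr M = -69/169, so a^2 = (1 + tr M)/4 = 25/169 and a = ±5/13. Taking a = 5/13: M21 - M12 = 0, M13 - M31 = 0, M32 - M23 = -240/169, giving b12 = 0, b13 = 0, b23 = 12/13, i.e. R = 5/13 + 12/13*e23.
Its e23 coefficient is already positive.
Answer: 5/13 + 12/13*e23. Sheet selection: the two-to-one cover makes ±R indistinguishable at the matrix level (trace -69/169), so uniqueness comes from the required sign on e23.


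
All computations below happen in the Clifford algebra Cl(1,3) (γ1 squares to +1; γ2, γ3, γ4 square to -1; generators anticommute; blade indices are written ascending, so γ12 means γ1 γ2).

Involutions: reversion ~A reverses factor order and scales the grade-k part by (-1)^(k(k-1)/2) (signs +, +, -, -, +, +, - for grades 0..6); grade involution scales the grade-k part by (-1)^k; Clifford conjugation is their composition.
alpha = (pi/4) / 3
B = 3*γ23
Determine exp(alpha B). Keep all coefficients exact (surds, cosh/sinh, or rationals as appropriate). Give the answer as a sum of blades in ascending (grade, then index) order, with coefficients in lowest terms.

B^2 = (3)^2*(γ23)^2 = 9*(-1) = -9 (a basis 2-blade squares to minus the product of its generators' squares).
B^2 = -9 — circular case — the even/odd split gives cos and sin: l = 3, alpha*l = pi/4, so exp(alpha B) = cos(pi/4) + (sin(pi/4)/3)*B = sqrt(2)/2 + (sqrt(2)/6)*B.
Answer: sqrt(2)/2 + sqrt(2)/2*γ23


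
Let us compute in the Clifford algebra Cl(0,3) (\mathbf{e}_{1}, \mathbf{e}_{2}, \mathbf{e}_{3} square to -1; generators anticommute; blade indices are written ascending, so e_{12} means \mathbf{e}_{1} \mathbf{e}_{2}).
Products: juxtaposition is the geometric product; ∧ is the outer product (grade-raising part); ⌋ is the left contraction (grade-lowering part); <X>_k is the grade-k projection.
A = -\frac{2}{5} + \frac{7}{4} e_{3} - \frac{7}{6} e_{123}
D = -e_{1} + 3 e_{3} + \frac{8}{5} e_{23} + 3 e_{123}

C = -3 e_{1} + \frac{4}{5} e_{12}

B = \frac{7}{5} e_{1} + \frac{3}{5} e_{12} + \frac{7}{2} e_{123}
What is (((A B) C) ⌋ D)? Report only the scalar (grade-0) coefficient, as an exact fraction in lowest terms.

step 1: -\frac{49}{12} - \frac{14}{25} e_{1} + \frac{7}{10} e_{3} - \frac{1273}{200} e_{12} - \frac{49}{20} e_{13} + \frac{49}{30} e_{23} - \frac{7}{20} e_{123}
step 2: \frac{853}{250} + \frac{49}{4} e_{1} + \frac{19543}{1000} e_{2} + \frac{763}{100} e_{3} - \frac{49}{15} e_{12} + \frac{511}{150} e_{13} + \frac{91}{100} e_{23} - \frac{217}{50} e_{123}
step 3: -\frac{6279}{250} - \frac{3071}{500} e_{1} + \frac{5607}{250} e_{2} - \frac{14041}{1250} e_{3} - \frac{2289}{100} e_{12} + \frac{58629}{1000} e_{13} - \frac{78227}{2500} e_{23} + \frac{2559}{250} e_{123}
Answer: -\frac{6279}{250}
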